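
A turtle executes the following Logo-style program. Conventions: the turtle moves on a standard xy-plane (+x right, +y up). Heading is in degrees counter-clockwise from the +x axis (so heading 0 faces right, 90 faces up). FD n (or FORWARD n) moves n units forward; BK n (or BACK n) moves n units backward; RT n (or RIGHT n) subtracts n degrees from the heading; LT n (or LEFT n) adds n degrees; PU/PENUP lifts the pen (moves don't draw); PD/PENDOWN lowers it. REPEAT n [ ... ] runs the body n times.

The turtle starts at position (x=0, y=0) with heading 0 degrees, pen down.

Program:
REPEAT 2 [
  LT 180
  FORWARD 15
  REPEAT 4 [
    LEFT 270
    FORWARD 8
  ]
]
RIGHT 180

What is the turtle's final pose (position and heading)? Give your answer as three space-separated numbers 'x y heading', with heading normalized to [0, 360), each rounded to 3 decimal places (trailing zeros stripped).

Executing turtle program step by step:
Start: pos=(0,0), heading=0, pen down
REPEAT 2 [
  -- iteration 1/2 --
  LT 180: heading 0 -> 180
  FD 15: (0,0) -> (-15,0) [heading=180, draw]
  REPEAT 4 [
    -- iteration 1/4 --
    LT 270: heading 180 -> 90
    FD 8: (-15,0) -> (-15,8) [heading=90, draw]
    -- iteration 2/4 --
    LT 270: heading 90 -> 0
    FD 8: (-15,8) -> (-7,8) [heading=0, draw]
    -- iteration 3/4 --
    LT 270: heading 0 -> 270
    FD 8: (-7,8) -> (-7,0) [heading=270, draw]
    -- iteration 4/4 --
    LT 270: heading 270 -> 180
    FD 8: (-7,0) -> (-15,0) [heading=180, draw]
  ]
  -- iteration 2/2 --
  LT 180: heading 180 -> 0
  FD 15: (-15,0) -> (0,0) [heading=0, draw]
  REPEAT 4 [
    -- iteration 1/4 --
    LT 270: heading 0 -> 270
    FD 8: (0,0) -> (0,-8) [heading=270, draw]
    -- iteration 2/4 --
    LT 270: heading 270 -> 180
    FD 8: (0,-8) -> (-8,-8) [heading=180, draw]
    -- iteration 3/4 --
    LT 270: heading 180 -> 90
    FD 8: (-8,-8) -> (-8,0) [heading=90, draw]
    -- iteration 4/4 --
    LT 270: heading 90 -> 0
    FD 8: (-8,0) -> (0,0) [heading=0, draw]
  ]
]
RT 180: heading 0 -> 180
Final: pos=(0,0), heading=180, 10 segment(s) drawn

Answer: 0 0 180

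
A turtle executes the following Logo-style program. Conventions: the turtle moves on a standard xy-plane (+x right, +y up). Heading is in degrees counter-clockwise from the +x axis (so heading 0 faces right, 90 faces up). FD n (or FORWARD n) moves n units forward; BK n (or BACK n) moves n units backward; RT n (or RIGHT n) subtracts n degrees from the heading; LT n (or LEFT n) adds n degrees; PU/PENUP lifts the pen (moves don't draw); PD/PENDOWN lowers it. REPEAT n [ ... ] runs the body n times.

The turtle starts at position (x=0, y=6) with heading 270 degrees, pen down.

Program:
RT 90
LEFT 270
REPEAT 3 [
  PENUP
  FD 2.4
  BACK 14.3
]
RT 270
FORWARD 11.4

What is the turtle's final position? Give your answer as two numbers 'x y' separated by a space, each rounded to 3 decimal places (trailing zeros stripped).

Executing turtle program step by step:
Start: pos=(0,6), heading=270, pen down
RT 90: heading 270 -> 180
LT 270: heading 180 -> 90
REPEAT 3 [
  -- iteration 1/3 --
  PU: pen up
  FD 2.4: (0,6) -> (0,8.4) [heading=90, move]
  BK 14.3: (0,8.4) -> (0,-5.9) [heading=90, move]
  -- iteration 2/3 --
  PU: pen up
  FD 2.4: (0,-5.9) -> (0,-3.5) [heading=90, move]
  BK 14.3: (0,-3.5) -> (0,-17.8) [heading=90, move]
  -- iteration 3/3 --
  PU: pen up
  FD 2.4: (0,-17.8) -> (0,-15.4) [heading=90, move]
  BK 14.3: (0,-15.4) -> (0,-29.7) [heading=90, move]
]
RT 270: heading 90 -> 180
FD 11.4: (0,-29.7) -> (-11.4,-29.7) [heading=180, move]
Final: pos=(-11.4,-29.7), heading=180, 0 segment(s) drawn

Answer: -11.4 -29.7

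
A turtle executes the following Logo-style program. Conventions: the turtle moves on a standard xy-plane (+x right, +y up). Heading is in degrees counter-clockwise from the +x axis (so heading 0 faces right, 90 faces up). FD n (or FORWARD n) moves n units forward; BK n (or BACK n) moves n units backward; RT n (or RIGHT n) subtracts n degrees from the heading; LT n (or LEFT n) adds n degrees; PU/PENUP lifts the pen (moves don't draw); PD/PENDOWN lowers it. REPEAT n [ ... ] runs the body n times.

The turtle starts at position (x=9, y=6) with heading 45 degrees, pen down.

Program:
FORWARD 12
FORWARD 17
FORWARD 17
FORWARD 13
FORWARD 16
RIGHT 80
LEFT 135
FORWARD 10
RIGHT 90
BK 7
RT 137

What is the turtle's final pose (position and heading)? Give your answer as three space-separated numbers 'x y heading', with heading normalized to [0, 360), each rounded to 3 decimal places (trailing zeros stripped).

Executing turtle program step by step:
Start: pos=(9,6), heading=45, pen down
FD 12: (9,6) -> (17.485,14.485) [heading=45, draw]
FD 17: (17.485,14.485) -> (29.506,26.506) [heading=45, draw]
FD 17: (29.506,26.506) -> (41.527,38.527) [heading=45, draw]
FD 13: (41.527,38.527) -> (50.719,47.719) [heading=45, draw]
FD 16: (50.719,47.719) -> (62.033,59.033) [heading=45, draw]
RT 80: heading 45 -> 325
LT 135: heading 325 -> 100
FD 10: (62.033,59.033) -> (60.297,68.881) [heading=100, draw]
RT 90: heading 100 -> 10
BK 7: (60.297,68.881) -> (53.403,67.666) [heading=10, draw]
RT 137: heading 10 -> 233
Final: pos=(53.403,67.666), heading=233, 7 segment(s) drawn

Answer: 53.403 67.666 233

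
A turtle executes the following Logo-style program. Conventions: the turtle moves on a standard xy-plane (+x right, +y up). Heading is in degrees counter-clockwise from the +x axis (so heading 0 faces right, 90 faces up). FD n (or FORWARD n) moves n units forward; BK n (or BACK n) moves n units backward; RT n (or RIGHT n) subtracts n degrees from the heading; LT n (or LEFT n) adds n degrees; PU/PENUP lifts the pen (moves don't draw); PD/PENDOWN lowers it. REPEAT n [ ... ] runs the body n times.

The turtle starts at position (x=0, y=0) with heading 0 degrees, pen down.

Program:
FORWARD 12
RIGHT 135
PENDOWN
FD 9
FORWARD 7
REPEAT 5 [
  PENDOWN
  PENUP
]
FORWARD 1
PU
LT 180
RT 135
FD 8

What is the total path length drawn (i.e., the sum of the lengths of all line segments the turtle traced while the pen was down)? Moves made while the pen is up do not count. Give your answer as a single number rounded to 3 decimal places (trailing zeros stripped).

Answer: 28

Derivation:
Executing turtle program step by step:
Start: pos=(0,0), heading=0, pen down
FD 12: (0,0) -> (12,0) [heading=0, draw]
RT 135: heading 0 -> 225
PD: pen down
FD 9: (12,0) -> (5.636,-6.364) [heading=225, draw]
FD 7: (5.636,-6.364) -> (0.686,-11.314) [heading=225, draw]
REPEAT 5 [
  -- iteration 1/5 --
  PD: pen down
  PU: pen up
  -- iteration 2/5 --
  PD: pen down
  PU: pen up
  -- iteration 3/5 --
  PD: pen down
  PU: pen up
  -- iteration 4/5 --
  PD: pen down
  PU: pen up
  -- iteration 5/5 --
  PD: pen down
  PU: pen up
]
FD 1: (0.686,-11.314) -> (-0.021,-12.021) [heading=225, move]
PU: pen up
LT 180: heading 225 -> 45
RT 135: heading 45 -> 270
FD 8: (-0.021,-12.021) -> (-0.021,-20.021) [heading=270, move]
Final: pos=(-0.021,-20.021), heading=270, 3 segment(s) drawn

Segment lengths:
  seg 1: (0,0) -> (12,0), length = 12
  seg 2: (12,0) -> (5.636,-6.364), length = 9
  seg 3: (5.636,-6.364) -> (0.686,-11.314), length = 7
Total = 28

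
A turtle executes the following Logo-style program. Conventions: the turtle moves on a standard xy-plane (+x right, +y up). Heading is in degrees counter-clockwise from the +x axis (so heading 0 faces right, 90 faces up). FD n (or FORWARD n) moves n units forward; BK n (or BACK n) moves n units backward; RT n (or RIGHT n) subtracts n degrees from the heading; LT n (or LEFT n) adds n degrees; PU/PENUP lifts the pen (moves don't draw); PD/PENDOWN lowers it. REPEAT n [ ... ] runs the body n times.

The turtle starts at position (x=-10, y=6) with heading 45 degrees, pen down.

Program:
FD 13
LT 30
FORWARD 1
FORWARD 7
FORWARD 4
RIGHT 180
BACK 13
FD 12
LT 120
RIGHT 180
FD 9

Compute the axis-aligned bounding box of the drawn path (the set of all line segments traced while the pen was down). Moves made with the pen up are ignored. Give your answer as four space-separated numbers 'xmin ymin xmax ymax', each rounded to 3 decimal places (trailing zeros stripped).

Answer: -10 6 5.663 39.341

Derivation:
Executing turtle program step by step:
Start: pos=(-10,6), heading=45, pen down
FD 13: (-10,6) -> (-0.808,15.192) [heading=45, draw]
LT 30: heading 45 -> 75
FD 1: (-0.808,15.192) -> (-0.549,16.158) [heading=75, draw]
FD 7: (-0.549,16.158) -> (1.263,22.92) [heading=75, draw]
FD 4: (1.263,22.92) -> (2.298,26.783) [heading=75, draw]
RT 180: heading 75 -> 255
BK 13: (2.298,26.783) -> (5.663,39.341) [heading=255, draw]
FD 12: (5.663,39.341) -> (2.557,27.749) [heading=255, draw]
LT 120: heading 255 -> 15
RT 180: heading 15 -> 195
FD 9: (2.557,27.749) -> (-6.136,25.42) [heading=195, draw]
Final: pos=(-6.136,25.42), heading=195, 7 segment(s) drawn

Segment endpoints: x in {-10, -6.136, -0.808, -0.549, 1.263, 2.298, 2.557, 5.663}, y in {6, 15.192, 16.158, 22.92, 25.42, 26.783, 27.749, 39.341}
xmin=-10, ymin=6, xmax=5.663, ymax=39.341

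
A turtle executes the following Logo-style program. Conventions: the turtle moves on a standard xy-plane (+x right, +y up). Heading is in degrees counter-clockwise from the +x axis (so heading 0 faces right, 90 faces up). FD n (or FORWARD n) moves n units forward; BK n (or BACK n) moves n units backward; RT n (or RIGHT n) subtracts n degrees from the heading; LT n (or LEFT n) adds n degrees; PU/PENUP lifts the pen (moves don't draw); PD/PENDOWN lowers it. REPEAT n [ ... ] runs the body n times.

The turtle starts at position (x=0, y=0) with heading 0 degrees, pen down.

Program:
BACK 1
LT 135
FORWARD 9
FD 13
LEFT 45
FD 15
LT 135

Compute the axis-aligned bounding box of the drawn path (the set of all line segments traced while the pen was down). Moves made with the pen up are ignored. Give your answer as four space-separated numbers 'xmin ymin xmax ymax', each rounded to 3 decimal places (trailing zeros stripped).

Answer: -31.556 0 0 15.556

Derivation:
Executing turtle program step by step:
Start: pos=(0,0), heading=0, pen down
BK 1: (0,0) -> (-1,0) [heading=0, draw]
LT 135: heading 0 -> 135
FD 9: (-1,0) -> (-7.364,6.364) [heading=135, draw]
FD 13: (-7.364,6.364) -> (-16.556,15.556) [heading=135, draw]
LT 45: heading 135 -> 180
FD 15: (-16.556,15.556) -> (-31.556,15.556) [heading=180, draw]
LT 135: heading 180 -> 315
Final: pos=(-31.556,15.556), heading=315, 4 segment(s) drawn

Segment endpoints: x in {-31.556, -16.556, -7.364, -1, 0}, y in {0, 6.364, 15.556, 15.556}
xmin=-31.556, ymin=0, xmax=0, ymax=15.556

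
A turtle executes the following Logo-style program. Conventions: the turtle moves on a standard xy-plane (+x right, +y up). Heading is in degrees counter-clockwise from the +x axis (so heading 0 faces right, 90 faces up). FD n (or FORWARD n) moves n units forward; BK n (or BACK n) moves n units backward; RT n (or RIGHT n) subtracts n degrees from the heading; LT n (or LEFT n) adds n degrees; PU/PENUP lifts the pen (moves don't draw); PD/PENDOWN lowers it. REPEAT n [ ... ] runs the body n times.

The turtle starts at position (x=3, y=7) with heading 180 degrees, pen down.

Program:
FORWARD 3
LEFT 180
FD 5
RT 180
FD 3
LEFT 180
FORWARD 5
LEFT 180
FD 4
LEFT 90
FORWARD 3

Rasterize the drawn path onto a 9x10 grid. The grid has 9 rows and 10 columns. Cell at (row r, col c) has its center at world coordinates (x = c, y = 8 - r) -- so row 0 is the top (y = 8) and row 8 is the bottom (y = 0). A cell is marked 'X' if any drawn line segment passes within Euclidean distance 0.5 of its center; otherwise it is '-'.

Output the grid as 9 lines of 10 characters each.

Answer: ----------
XXXXXXXX--
---X------
---X------
---X------
----------
----------
----------
----------

Derivation:
Segment 0: (3,7) -> (0,7)
Segment 1: (0,7) -> (5,7)
Segment 2: (5,7) -> (2,7)
Segment 3: (2,7) -> (7,7)
Segment 4: (7,7) -> (3,7)
Segment 5: (3,7) -> (3,4)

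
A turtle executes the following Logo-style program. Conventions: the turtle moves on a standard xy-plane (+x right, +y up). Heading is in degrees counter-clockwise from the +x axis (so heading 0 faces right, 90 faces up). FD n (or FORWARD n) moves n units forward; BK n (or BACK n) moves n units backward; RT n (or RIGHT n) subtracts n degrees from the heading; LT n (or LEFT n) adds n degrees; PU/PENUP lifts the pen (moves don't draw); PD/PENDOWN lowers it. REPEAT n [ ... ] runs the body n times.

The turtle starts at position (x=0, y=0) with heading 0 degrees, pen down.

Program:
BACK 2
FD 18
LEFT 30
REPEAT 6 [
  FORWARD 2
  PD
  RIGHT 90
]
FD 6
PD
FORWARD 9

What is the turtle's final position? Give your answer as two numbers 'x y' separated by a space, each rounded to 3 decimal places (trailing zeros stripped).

Answer: 5.742 -8.232

Derivation:
Executing turtle program step by step:
Start: pos=(0,0), heading=0, pen down
BK 2: (0,0) -> (-2,0) [heading=0, draw]
FD 18: (-2,0) -> (16,0) [heading=0, draw]
LT 30: heading 0 -> 30
REPEAT 6 [
  -- iteration 1/6 --
  FD 2: (16,0) -> (17.732,1) [heading=30, draw]
  PD: pen down
  RT 90: heading 30 -> 300
  -- iteration 2/6 --
  FD 2: (17.732,1) -> (18.732,-0.732) [heading=300, draw]
  PD: pen down
  RT 90: heading 300 -> 210
  -- iteration 3/6 --
  FD 2: (18.732,-0.732) -> (17,-1.732) [heading=210, draw]
  PD: pen down
  RT 90: heading 210 -> 120
  -- iteration 4/6 --
  FD 2: (17,-1.732) -> (16,0) [heading=120, draw]
  PD: pen down
  RT 90: heading 120 -> 30
  -- iteration 5/6 --
  FD 2: (16,0) -> (17.732,1) [heading=30, draw]
  PD: pen down
  RT 90: heading 30 -> 300
  -- iteration 6/6 --
  FD 2: (17.732,1) -> (18.732,-0.732) [heading=300, draw]
  PD: pen down
  RT 90: heading 300 -> 210
]
FD 6: (18.732,-0.732) -> (13.536,-3.732) [heading=210, draw]
PD: pen down
FD 9: (13.536,-3.732) -> (5.742,-8.232) [heading=210, draw]
Final: pos=(5.742,-8.232), heading=210, 10 segment(s) drawn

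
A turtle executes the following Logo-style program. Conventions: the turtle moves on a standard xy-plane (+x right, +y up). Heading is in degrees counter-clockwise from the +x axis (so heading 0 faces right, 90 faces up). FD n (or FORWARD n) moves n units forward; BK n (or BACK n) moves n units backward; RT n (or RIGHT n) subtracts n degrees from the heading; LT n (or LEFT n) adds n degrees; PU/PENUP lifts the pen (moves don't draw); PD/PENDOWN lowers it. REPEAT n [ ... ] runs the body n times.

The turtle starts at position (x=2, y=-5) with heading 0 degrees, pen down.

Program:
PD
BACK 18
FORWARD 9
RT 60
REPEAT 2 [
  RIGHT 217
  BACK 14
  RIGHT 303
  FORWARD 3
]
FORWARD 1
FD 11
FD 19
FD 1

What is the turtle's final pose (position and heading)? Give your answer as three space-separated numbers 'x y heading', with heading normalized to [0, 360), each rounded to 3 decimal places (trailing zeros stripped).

Answer: 18.736 -15.297 340

Derivation:
Executing turtle program step by step:
Start: pos=(2,-5), heading=0, pen down
PD: pen down
BK 18: (2,-5) -> (-16,-5) [heading=0, draw]
FD 9: (-16,-5) -> (-7,-5) [heading=0, draw]
RT 60: heading 0 -> 300
REPEAT 2 [
  -- iteration 1/2 --
  RT 217: heading 300 -> 83
  BK 14: (-7,-5) -> (-8.706,-18.896) [heading=83, draw]
  RT 303: heading 83 -> 140
  FD 3: (-8.706,-18.896) -> (-11.004,-16.967) [heading=140, draw]
  -- iteration 2/2 --
  RT 217: heading 140 -> 283
  BK 14: (-11.004,-16.967) -> (-14.154,-3.326) [heading=283, draw]
  RT 303: heading 283 -> 340
  FD 3: (-14.154,-3.326) -> (-11.335,-4.352) [heading=340, draw]
]
FD 1: (-11.335,-4.352) -> (-10.395,-4.694) [heading=340, draw]
FD 11: (-10.395,-4.694) -> (-0.058,-8.456) [heading=340, draw]
FD 19: (-0.058,-8.456) -> (17.796,-14.955) [heading=340, draw]
FD 1: (17.796,-14.955) -> (18.736,-15.297) [heading=340, draw]
Final: pos=(18.736,-15.297), heading=340, 10 segment(s) drawn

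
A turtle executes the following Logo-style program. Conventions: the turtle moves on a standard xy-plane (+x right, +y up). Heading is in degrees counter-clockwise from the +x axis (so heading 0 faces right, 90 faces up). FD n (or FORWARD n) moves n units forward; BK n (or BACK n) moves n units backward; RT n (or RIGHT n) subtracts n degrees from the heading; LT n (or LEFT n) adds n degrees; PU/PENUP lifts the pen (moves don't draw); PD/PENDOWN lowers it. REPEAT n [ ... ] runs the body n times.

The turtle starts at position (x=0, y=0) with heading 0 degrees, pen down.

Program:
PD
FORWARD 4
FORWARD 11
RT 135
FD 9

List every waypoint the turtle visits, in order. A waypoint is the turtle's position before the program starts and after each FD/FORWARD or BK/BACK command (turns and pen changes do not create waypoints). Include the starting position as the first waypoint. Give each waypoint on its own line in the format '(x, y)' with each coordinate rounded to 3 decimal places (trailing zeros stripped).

Answer: (0, 0)
(4, 0)
(15, 0)
(8.636, -6.364)

Derivation:
Executing turtle program step by step:
Start: pos=(0,0), heading=0, pen down
PD: pen down
FD 4: (0,0) -> (4,0) [heading=0, draw]
FD 11: (4,0) -> (15,0) [heading=0, draw]
RT 135: heading 0 -> 225
FD 9: (15,0) -> (8.636,-6.364) [heading=225, draw]
Final: pos=(8.636,-6.364), heading=225, 3 segment(s) drawn
Waypoints (4 total):
(0, 0)
(4, 0)
(15, 0)
(8.636, -6.364)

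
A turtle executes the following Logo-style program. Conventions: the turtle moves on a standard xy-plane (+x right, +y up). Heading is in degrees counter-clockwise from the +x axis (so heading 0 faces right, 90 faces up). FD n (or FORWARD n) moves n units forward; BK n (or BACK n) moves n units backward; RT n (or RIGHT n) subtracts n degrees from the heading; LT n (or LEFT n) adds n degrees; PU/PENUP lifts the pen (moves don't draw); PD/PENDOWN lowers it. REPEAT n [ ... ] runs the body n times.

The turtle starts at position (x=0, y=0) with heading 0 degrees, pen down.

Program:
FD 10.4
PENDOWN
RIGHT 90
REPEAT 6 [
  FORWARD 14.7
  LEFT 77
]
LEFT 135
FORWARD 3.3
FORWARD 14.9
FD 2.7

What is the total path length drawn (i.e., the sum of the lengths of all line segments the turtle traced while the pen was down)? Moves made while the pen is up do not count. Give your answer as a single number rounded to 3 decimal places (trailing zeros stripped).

Answer: 119.5

Derivation:
Executing turtle program step by step:
Start: pos=(0,0), heading=0, pen down
FD 10.4: (0,0) -> (10.4,0) [heading=0, draw]
PD: pen down
RT 90: heading 0 -> 270
REPEAT 6 [
  -- iteration 1/6 --
  FD 14.7: (10.4,0) -> (10.4,-14.7) [heading=270, draw]
  LT 77: heading 270 -> 347
  -- iteration 2/6 --
  FD 14.7: (10.4,-14.7) -> (24.723,-18.007) [heading=347, draw]
  LT 77: heading 347 -> 64
  -- iteration 3/6 --
  FD 14.7: (24.723,-18.007) -> (31.167,-4.795) [heading=64, draw]
  LT 77: heading 64 -> 141
  -- iteration 4/6 --
  FD 14.7: (31.167,-4.795) -> (19.743,4.457) [heading=141, draw]
  LT 77: heading 141 -> 218
  -- iteration 5/6 --
  FD 14.7: (19.743,4.457) -> (8.159,-4.594) [heading=218, draw]
  LT 77: heading 218 -> 295
  -- iteration 6/6 --
  FD 14.7: (8.159,-4.594) -> (14.372,-17.916) [heading=295, draw]
  LT 77: heading 295 -> 12
]
LT 135: heading 12 -> 147
FD 3.3: (14.372,-17.916) -> (11.604,-16.119) [heading=147, draw]
FD 14.9: (11.604,-16.119) -> (-0.892,-8.004) [heading=147, draw]
FD 2.7: (-0.892,-8.004) -> (-3.156,-6.533) [heading=147, draw]
Final: pos=(-3.156,-6.533), heading=147, 10 segment(s) drawn

Segment lengths:
  seg 1: (0,0) -> (10.4,0), length = 10.4
  seg 2: (10.4,0) -> (10.4,-14.7), length = 14.7
  seg 3: (10.4,-14.7) -> (24.723,-18.007), length = 14.7
  seg 4: (24.723,-18.007) -> (31.167,-4.795), length = 14.7
  seg 5: (31.167,-4.795) -> (19.743,4.457), length = 14.7
  seg 6: (19.743,4.457) -> (8.159,-4.594), length = 14.7
  seg 7: (8.159,-4.594) -> (14.372,-17.916), length = 14.7
  seg 8: (14.372,-17.916) -> (11.604,-16.119), length = 3.3
  seg 9: (11.604,-16.119) -> (-0.892,-8.004), length = 14.9
  seg 10: (-0.892,-8.004) -> (-3.156,-6.533), length = 2.7
Total = 119.5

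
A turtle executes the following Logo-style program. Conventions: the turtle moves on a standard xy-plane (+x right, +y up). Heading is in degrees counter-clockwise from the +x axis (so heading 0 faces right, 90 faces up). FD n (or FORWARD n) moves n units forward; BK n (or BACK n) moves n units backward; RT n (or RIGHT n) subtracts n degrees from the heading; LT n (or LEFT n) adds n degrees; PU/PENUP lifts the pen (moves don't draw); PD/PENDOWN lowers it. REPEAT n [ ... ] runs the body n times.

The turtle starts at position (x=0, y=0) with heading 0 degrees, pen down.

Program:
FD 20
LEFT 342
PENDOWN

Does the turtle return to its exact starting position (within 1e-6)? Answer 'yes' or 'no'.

Answer: no

Derivation:
Executing turtle program step by step:
Start: pos=(0,0), heading=0, pen down
FD 20: (0,0) -> (20,0) [heading=0, draw]
LT 342: heading 0 -> 342
PD: pen down
Final: pos=(20,0), heading=342, 1 segment(s) drawn

Start position: (0, 0)
Final position: (20, 0)
Distance = 20; >= 1e-6 -> NOT closed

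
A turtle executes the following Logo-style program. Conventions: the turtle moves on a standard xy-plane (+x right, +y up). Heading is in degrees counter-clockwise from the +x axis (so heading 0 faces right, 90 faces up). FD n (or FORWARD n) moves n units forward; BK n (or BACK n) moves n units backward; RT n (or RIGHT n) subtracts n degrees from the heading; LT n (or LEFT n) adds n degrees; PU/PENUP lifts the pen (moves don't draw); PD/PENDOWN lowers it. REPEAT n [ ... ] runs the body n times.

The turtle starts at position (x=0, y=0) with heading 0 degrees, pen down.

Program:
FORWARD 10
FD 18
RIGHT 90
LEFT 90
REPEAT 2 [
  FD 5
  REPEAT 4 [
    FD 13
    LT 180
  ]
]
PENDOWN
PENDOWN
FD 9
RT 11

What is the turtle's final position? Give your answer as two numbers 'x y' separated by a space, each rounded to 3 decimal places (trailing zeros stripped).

Answer: 47 0

Derivation:
Executing turtle program step by step:
Start: pos=(0,0), heading=0, pen down
FD 10: (0,0) -> (10,0) [heading=0, draw]
FD 18: (10,0) -> (28,0) [heading=0, draw]
RT 90: heading 0 -> 270
LT 90: heading 270 -> 0
REPEAT 2 [
  -- iteration 1/2 --
  FD 5: (28,0) -> (33,0) [heading=0, draw]
  REPEAT 4 [
    -- iteration 1/4 --
    FD 13: (33,0) -> (46,0) [heading=0, draw]
    LT 180: heading 0 -> 180
    -- iteration 2/4 --
    FD 13: (46,0) -> (33,0) [heading=180, draw]
    LT 180: heading 180 -> 0
    -- iteration 3/4 --
    FD 13: (33,0) -> (46,0) [heading=0, draw]
    LT 180: heading 0 -> 180
    -- iteration 4/4 --
    FD 13: (46,0) -> (33,0) [heading=180, draw]
    LT 180: heading 180 -> 0
  ]
  -- iteration 2/2 --
  FD 5: (33,0) -> (38,0) [heading=0, draw]
  REPEAT 4 [
    -- iteration 1/4 --
    FD 13: (38,0) -> (51,0) [heading=0, draw]
    LT 180: heading 0 -> 180
    -- iteration 2/4 --
    FD 13: (51,0) -> (38,0) [heading=180, draw]
    LT 180: heading 180 -> 0
    -- iteration 3/4 --
    FD 13: (38,0) -> (51,0) [heading=0, draw]
    LT 180: heading 0 -> 180
    -- iteration 4/4 --
    FD 13: (51,0) -> (38,0) [heading=180, draw]
    LT 180: heading 180 -> 0
  ]
]
PD: pen down
PD: pen down
FD 9: (38,0) -> (47,0) [heading=0, draw]
RT 11: heading 0 -> 349
Final: pos=(47,0), heading=349, 13 segment(s) drawn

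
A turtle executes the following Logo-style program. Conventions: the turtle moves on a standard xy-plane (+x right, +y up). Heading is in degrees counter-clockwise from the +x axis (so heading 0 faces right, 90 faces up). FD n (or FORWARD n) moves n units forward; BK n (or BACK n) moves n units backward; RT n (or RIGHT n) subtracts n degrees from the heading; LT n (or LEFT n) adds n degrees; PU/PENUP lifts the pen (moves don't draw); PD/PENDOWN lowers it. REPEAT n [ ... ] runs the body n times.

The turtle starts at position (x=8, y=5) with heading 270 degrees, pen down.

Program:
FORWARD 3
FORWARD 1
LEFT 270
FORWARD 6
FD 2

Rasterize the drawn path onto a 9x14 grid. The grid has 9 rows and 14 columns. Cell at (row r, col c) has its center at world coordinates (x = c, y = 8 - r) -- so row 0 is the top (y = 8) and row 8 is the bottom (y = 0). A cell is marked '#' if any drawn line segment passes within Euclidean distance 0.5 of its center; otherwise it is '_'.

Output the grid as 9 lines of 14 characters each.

Answer: ______________
______________
______________
________#_____
________#_____
________#_____
________#_____
#########_____
______________

Derivation:
Segment 0: (8,5) -> (8,2)
Segment 1: (8,2) -> (8,1)
Segment 2: (8,1) -> (2,1)
Segment 3: (2,1) -> (-0,1)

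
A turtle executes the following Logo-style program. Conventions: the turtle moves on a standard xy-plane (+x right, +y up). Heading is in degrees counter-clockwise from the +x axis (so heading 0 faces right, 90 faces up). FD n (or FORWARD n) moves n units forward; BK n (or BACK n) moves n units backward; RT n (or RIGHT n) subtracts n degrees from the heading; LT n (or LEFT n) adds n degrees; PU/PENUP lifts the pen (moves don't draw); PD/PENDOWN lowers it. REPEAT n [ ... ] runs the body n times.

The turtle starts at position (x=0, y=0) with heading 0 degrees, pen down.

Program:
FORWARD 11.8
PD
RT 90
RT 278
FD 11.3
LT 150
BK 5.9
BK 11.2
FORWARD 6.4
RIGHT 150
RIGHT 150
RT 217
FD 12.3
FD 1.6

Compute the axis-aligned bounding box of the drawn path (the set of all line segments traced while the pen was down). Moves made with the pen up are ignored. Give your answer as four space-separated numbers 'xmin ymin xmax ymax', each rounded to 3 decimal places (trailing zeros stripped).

Executing turtle program step by step:
Start: pos=(0,0), heading=0, pen down
FD 11.8: (0,0) -> (11.8,0) [heading=0, draw]
PD: pen down
RT 90: heading 0 -> 270
RT 278: heading 270 -> 352
FD 11.3: (11.8,0) -> (22.99,-1.573) [heading=352, draw]
LT 150: heading 352 -> 142
BK 5.9: (22.99,-1.573) -> (27.639,-5.205) [heading=142, draw]
BK 11.2: (27.639,-5.205) -> (36.465,-12.1) [heading=142, draw]
FD 6.4: (36.465,-12.1) -> (31.422,-8.16) [heading=142, draw]
RT 150: heading 142 -> 352
RT 150: heading 352 -> 202
RT 217: heading 202 -> 345
FD 12.3: (31.422,-8.16) -> (43.303,-11.344) [heading=345, draw]
FD 1.6: (43.303,-11.344) -> (44.848,-11.758) [heading=345, draw]
Final: pos=(44.848,-11.758), heading=345, 7 segment(s) drawn

Segment endpoints: x in {0, 11.8, 22.99, 27.639, 31.422, 36.465, 43.303, 44.848}, y in {-12.1, -11.758, -11.344, -8.16, -5.205, -1.573, 0}
xmin=0, ymin=-12.1, xmax=44.848, ymax=0

Answer: 0 -12.1 44.848 0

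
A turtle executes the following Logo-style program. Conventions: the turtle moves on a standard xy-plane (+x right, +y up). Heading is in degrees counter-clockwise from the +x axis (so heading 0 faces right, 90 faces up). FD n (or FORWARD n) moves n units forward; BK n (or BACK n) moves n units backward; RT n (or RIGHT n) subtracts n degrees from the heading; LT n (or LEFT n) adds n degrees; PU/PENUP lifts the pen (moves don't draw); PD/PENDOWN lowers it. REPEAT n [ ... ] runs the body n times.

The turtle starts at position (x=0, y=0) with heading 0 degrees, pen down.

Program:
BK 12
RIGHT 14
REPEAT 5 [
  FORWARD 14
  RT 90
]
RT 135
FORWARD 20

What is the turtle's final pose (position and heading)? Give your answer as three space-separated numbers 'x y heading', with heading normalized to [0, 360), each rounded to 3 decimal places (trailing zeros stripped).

Answer: -8.717 13.756 121

Derivation:
Executing turtle program step by step:
Start: pos=(0,0), heading=0, pen down
BK 12: (0,0) -> (-12,0) [heading=0, draw]
RT 14: heading 0 -> 346
REPEAT 5 [
  -- iteration 1/5 --
  FD 14: (-12,0) -> (1.584,-3.387) [heading=346, draw]
  RT 90: heading 346 -> 256
  -- iteration 2/5 --
  FD 14: (1.584,-3.387) -> (-1.803,-16.971) [heading=256, draw]
  RT 90: heading 256 -> 166
  -- iteration 3/5 --
  FD 14: (-1.803,-16.971) -> (-15.387,-13.584) [heading=166, draw]
  RT 90: heading 166 -> 76
  -- iteration 4/5 --
  FD 14: (-15.387,-13.584) -> (-12,0) [heading=76, draw]
  RT 90: heading 76 -> 346
  -- iteration 5/5 --
  FD 14: (-12,0) -> (1.584,-3.387) [heading=346, draw]
  RT 90: heading 346 -> 256
]
RT 135: heading 256 -> 121
FD 20: (1.584,-3.387) -> (-8.717,13.756) [heading=121, draw]
Final: pos=(-8.717,13.756), heading=121, 7 segment(s) drawn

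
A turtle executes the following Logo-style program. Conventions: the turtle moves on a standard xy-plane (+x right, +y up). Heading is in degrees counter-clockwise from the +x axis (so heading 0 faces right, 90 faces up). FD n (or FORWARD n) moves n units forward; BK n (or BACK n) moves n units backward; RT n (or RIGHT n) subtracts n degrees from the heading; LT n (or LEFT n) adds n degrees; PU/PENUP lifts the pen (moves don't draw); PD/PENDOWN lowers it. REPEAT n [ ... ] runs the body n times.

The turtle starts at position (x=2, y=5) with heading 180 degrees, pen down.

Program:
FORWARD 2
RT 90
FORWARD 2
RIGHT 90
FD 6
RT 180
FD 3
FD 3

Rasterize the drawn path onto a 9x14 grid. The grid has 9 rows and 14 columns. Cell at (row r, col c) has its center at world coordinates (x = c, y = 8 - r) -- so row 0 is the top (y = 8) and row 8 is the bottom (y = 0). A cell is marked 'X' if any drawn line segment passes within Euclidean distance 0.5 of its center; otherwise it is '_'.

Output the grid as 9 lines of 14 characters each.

Segment 0: (2,5) -> (0,5)
Segment 1: (0,5) -> (0,7)
Segment 2: (0,7) -> (6,7)
Segment 3: (6,7) -> (3,7)
Segment 4: (3,7) -> (0,7)

Answer: ______________
XXXXXXX_______
X_____________
XXX___________
______________
______________
______________
______________
______________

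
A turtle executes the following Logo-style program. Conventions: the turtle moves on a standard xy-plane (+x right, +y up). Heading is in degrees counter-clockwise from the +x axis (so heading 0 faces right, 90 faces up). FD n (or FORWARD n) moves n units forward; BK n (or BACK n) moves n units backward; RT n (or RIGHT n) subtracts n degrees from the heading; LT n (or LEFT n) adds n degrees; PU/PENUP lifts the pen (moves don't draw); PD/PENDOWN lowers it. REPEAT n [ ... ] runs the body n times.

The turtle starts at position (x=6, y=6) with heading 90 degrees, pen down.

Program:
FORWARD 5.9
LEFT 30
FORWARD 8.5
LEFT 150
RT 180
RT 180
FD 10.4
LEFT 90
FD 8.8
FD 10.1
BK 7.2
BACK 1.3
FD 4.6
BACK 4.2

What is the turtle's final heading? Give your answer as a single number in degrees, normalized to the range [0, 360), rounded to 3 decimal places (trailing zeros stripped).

Executing turtle program step by step:
Start: pos=(6,6), heading=90, pen down
FD 5.9: (6,6) -> (6,11.9) [heading=90, draw]
LT 30: heading 90 -> 120
FD 8.5: (6,11.9) -> (1.75,19.261) [heading=120, draw]
LT 150: heading 120 -> 270
RT 180: heading 270 -> 90
RT 180: heading 90 -> 270
FD 10.4: (1.75,19.261) -> (1.75,8.861) [heading=270, draw]
LT 90: heading 270 -> 0
FD 8.8: (1.75,8.861) -> (10.55,8.861) [heading=0, draw]
FD 10.1: (10.55,8.861) -> (20.65,8.861) [heading=0, draw]
BK 7.2: (20.65,8.861) -> (13.45,8.861) [heading=0, draw]
BK 1.3: (13.45,8.861) -> (12.15,8.861) [heading=0, draw]
FD 4.6: (12.15,8.861) -> (16.75,8.861) [heading=0, draw]
BK 4.2: (16.75,8.861) -> (12.55,8.861) [heading=0, draw]
Final: pos=(12.55,8.861), heading=0, 9 segment(s) drawn

Answer: 0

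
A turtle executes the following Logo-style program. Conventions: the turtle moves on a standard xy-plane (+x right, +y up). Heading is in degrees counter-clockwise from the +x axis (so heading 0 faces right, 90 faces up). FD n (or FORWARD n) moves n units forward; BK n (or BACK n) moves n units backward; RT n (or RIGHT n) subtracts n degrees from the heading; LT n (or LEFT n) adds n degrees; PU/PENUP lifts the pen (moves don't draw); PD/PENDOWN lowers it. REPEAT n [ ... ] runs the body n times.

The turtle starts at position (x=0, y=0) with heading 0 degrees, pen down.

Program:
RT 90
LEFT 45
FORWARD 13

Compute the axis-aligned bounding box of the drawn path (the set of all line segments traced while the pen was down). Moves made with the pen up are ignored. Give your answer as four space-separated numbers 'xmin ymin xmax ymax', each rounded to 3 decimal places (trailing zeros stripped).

Executing turtle program step by step:
Start: pos=(0,0), heading=0, pen down
RT 90: heading 0 -> 270
LT 45: heading 270 -> 315
FD 13: (0,0) -> (9.192,-9.192) [heading=315, draw]
Final: pos=(9.192,-9.192), heading=315, 1 segment(s) drawn

Segment endpoints: x in {0, 9.192}, y in {-9.192, 0}
xmin=0, ymin=-9.192, xmax=9.192, ymax=0

Answer: 0 -9.192 9.192 0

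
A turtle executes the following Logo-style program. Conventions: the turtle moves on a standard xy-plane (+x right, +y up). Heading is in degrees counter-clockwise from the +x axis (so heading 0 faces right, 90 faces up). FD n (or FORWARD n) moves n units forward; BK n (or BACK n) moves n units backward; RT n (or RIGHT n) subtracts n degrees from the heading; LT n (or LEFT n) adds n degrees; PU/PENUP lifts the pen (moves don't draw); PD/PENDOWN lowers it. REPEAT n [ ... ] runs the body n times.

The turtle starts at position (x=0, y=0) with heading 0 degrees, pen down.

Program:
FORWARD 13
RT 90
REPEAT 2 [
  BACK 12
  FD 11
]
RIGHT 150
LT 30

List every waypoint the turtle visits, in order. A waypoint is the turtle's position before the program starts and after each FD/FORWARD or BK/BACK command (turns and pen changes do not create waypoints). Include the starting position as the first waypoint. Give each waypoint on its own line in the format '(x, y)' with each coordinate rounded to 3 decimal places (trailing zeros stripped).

Answer: (0, 0)
(13, 0)
(13, 12)
(13, 1)
(13, 13)
(13, 2)

Derivation:
Executing turtle program step by step:
Start: pos=(0,0), heading=0, pen down
FD 13: (0,0) -> (13,0) [heading=0, draw]
RT 90: heading 0 -> 270
REPEAT 2 [
  -- iteration 1/2 --
  BK 12: (13,0) -> (13,12) [heading=270, draw]
  FD 11: (13,12) -> (13,1) [heading=270, draw]
  -- iteration 2/2 --
  BK 12: (13,1) -> (13,13) [heading=270, draw]
  FD 11: (13,13) -> (13,2) [heading=270, draw]
]
RT 150: heading 270 -> 120
LT 30: heading 120 -> 150
Final: pos=(13,2), heading=150, 5 segment(s) drawn
Waypoints (6 total):
(0, 0)
(13, 0)
(13, 12)
(13, 1)
(13, 13)
(13, 2)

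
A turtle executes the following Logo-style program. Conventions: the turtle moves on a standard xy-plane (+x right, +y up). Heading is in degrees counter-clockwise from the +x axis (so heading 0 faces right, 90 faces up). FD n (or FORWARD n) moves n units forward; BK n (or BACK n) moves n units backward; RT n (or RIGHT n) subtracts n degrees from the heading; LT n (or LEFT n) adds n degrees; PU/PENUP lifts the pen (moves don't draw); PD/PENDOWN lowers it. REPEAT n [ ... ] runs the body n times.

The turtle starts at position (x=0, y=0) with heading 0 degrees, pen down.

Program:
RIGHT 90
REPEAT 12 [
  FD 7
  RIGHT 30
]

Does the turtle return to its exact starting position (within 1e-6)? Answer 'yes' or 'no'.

Executing turtle program step by step:
Start: pos=(0,0), heading=0, pen down
RT 90: heading 0 -> 270
REPEAT 12 [
  -- iteration 1/12 --
  FD 7: (0,0) -> (0,-7) [heading=270, draw]
  RT 30: heading 270 -> 240
  -- iteration 2/12 --
  FD 7: (0,-7) -> (-3.5,-13.062) [heading=240, draw]
  RT 30: heading 240 -> 210
  -- iteration 3/12 --
  FD 7: (-3.5,-13.062) -> (-9.562,-16.562) [heading=210, draw]
  RT 30: heading 210 -> 180
  -- iteration 4/12 --
  FD 7: (-9.562,-16.562) -> (-16.562,-16.562) [heading=180, draw]
  RT 30: heading 180 -> 150
  -- iteration 5/12 --
  FD 7: (-16.562,-16.562) -> (-22.624,-13.062) [heading=150, draw]
  RT 30: heading 150 -> 120
  -- iteration 6/12 --
  FD 7: (-22.624,-13.062) -> (-26.124,-7) [heading=120, draw]
  RT 30: heading 120 -> 90
  -- iteration 7/12 --
  FD 7: (-26.124,-7) -> (-26.124,0) [heading=90, draw]
  RT 30: heading 90 -> 60
  -- iteration 8/12 --
  FD 7: (-26.124,0) -> (-22.624,6.062) [heading=60, draw]
  RT 30: heading 60 -> 30
  -- iteration 9/12 --
  FD 7: (-22.624,6.062) -> (-16.562,9.562) [heading=30, draw]
  RT 30: heading 30 -> 0
  -- iteration 10/12 --
  FD 7: (-16.562,9.562) -> (-9.562,9.562) [heading=0, draw]
  RT 30: heading 0 -> 330
  -- iteration 11/12 --
  FD 7: (-9.562,9.562) -> (-3.5,6.062) [heading=330, draw]
  RT 30: heading 330 -> 300
  -- iteration 12/12 --
  FD 7: (-3.5,6.062) -> (0,0) [heading=300, draw]
  RT 30: heading 300 -> 270
]
Final: pos=(0,0), heading=270, 12 segment(s) drawn

Start position: (0, 0)
Final position: (0, 0)
Distance = 0; < 1e-6 -> CLOSED

Answer: yes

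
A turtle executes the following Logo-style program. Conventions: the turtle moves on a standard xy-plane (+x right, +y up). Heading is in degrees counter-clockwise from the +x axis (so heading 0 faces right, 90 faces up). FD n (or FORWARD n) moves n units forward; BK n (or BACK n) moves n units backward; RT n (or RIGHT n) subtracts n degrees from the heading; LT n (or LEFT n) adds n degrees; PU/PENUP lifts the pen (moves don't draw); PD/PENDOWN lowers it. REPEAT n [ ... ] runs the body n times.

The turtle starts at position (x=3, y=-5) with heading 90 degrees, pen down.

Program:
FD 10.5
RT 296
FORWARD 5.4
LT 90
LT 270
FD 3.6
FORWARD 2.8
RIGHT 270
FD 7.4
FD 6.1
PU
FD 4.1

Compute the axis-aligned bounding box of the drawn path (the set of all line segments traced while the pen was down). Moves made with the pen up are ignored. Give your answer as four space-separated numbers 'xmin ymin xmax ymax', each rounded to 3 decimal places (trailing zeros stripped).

Executing turtle program step by step:
Start: pos=(3,-5), heading=90, pen down
FD 10.5: (3,-5) -> (3,5.5) [heading=90, draw]
RT 296: heading 90 -> 154
FD 5.4: (3,5.5) -> (-1.853,7.867) [heading=154, draw]
LT 90: heading 154 -> 244
LT 270: heading 244 -> 154
FD 3.6: (-1.853,7.867) -> (-5.089,9.445) [heading=154, draw]
FD 2.8: (-5.089,9.445) -> (-7.606,10.673) [heading=154, draw]
RT 270: heading 154 -> 244
FD 7.4: (-7.606,10.673) -> (-10.85,4.022) [heading=244, draw]
FD 6.1: (-10.85,4.022) -> (-13.524,-1.461) [heading=244, draw]
PU: pen up
FD 4.1: (-13.524,-1.461) -> (-15.321,-5.146) [heading=244, move]
Final: pos=(-15.321,-5.146), heading=244, 6 segment(s) drawn

Segment endpoints: x in {-13.524, -10.85, -7.606, -5.089, -1.853, 3, 3}, y in {-5, -1.461, 4.022, 5.5, 7.867, 9.445, 10.673}
xmin=-13.524, ymin=-5, xmax=3, ymax=10.673

Answer: -13.524 -5 3 10.673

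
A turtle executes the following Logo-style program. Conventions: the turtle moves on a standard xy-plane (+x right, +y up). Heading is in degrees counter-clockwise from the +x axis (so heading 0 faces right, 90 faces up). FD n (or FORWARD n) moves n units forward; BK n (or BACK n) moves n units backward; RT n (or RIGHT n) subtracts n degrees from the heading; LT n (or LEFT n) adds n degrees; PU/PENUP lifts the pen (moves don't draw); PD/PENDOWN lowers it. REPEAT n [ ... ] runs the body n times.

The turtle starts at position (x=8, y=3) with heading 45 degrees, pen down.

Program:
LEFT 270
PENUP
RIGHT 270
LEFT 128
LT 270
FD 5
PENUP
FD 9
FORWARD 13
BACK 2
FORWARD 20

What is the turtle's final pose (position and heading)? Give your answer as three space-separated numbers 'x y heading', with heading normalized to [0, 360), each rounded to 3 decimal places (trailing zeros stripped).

Answer: 13.484 47.665 83

Derivation:
Executing turtle program step by step:
Start: pos=(8,3), heading=45, pen down
LT 270: heading 45 -> 315
PU: pen up
RT 270: heading 315 -> 45
LT 128: heading 45 -> 173
LT 270: heading 173 -> 83
FD 5: (8,3) -> (8.609,7.963) [heading=83, move]
PU: pen up
FD 9: (8.609,7.963) -> (9.706,16.896) [heading=83, move]
FD 13: (9.706,16.896) -> (11.29,29.799) [heading=83, move]
BK 2: (11.29,29.799) -> (11.047,27.814) [heading=83, move]
FD 20: (11.047,27.814) -> (13.484,47.665) [heading=83, move]
Final: pos=(13.484,47.665), heading=83, 0 segment(s) drawn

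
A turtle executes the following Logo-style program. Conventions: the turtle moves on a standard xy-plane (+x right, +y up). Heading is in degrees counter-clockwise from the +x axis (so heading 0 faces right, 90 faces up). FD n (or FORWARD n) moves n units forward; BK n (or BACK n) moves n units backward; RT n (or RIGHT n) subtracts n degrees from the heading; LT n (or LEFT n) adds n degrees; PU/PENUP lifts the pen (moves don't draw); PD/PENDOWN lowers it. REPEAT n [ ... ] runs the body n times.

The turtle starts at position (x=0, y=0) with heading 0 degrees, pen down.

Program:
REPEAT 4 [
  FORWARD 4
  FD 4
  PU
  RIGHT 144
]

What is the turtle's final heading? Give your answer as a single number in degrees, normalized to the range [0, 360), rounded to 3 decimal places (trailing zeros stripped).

Answer: 144

Derivation:
Executing turtle program step by step:
Start: pos=(0,0), heading=0, pen down
REPEAT 4 [
  -- iteration 1/4 --
  FD 4: (0,0) -> (4,0) [heading=0, draw]
  FD 4: (4,0) -> (8,0) [heading=0, draw]
  PU: pen up
  RT 144: heading 0 -> 216
  -- iteration 2/4 --
  FD 4: (8,0) -> (4.764,-2.351) [heading=216, move]
  FD 4: (4.764,-2.351) -> (1.528,-4.702) [heading=216, move]
  PU: pen up
  RT 144: heading 216 -> 72
  -- iteration 3/4 --
  FD 4: (1.528,-4.702) -> (2.764,-0.898) [heading=72, move]
  FD 4: (2.764,-0.898) -> (4,2.906) [heading=72, move]
  PU: pen up
  RT 144: heading 72 -> 288
  -- iteration 4/4 --
  FD 4: (4,2.906) -> (5.236,-0.898) [heading=288, move]
  FD 4: (5.236,-0.898) -> (6.472,-4.702) [heading=288, move]
  PU: pen up
  RT 144: heading 288 -> 144
]
Final: pos=(6.472,-4.702), heading=144, 2 segment(s) drawn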